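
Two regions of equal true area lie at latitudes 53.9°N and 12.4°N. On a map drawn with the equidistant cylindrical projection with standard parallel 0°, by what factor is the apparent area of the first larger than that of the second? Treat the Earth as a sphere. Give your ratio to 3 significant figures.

1.66

In the plate carrée (x = Rλ, y = Rφ), meridians are true-scale (h = 1) and parallels are stretched by k = sec φ.
Areal scale at 53.9°: h·k = 1.000 × 1.697 = 1.697.
Areal scale at 12.4°: h·k = 1.000 × 1.024 = 1.024.
Ratio = 1.697/1.024 ≈ 1.66.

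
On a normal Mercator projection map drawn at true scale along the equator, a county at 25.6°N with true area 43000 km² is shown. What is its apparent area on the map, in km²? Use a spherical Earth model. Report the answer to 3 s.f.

Mercator is conformal, so the point scale is isotropic: h = k = sec φ = 1/cos φ.
Areal scale = k² = sec²φ = 1/cos²(25.6°) = 1/0.9018² = 1.230.
Apparent area = 43000 × 1.230 ≈ 52900 km².

52900 km²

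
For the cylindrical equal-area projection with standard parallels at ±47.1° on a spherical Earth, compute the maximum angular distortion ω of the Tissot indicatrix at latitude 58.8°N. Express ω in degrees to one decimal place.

30.9°

Cylindrical equal-area (φ₀ = 47.1°): h = cos φ / cos 47.1° along meridians, k = cos 47.1° / cos φ along parallels; h·k = 1.
At 58.8°: h = 0.7610, k = 1.314; principal scales a = 1.314, b = 0.7610.
sin(ω/2) = (a − b)/(a + b) = 0.5531/2.075 = 0.2665, so ω = 2 arcsin(0.2665) ≈ 30.9°.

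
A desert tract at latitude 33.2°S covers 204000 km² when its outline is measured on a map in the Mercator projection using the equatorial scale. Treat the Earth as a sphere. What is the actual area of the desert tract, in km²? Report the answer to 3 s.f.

143000 km²

Mercator is conformal, so the point scale is isotropic: h = k = sec φ = 1/cos φ.
Areal scale = k² = sec²φ = 1/cos²(33.2°) = 1/0.8368² = 1.428.
True area = apparent / (areal scale) = 204000 / 1.428 ≈ 143000 km².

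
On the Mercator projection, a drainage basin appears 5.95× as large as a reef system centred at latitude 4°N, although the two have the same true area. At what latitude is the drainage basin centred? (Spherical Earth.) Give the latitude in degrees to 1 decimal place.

65.9°

On Mercator, (apparent₁)/(apparent₂) = sec²φ₁ / sec²φ₂ when true areas are equal.
cos²φ₂ / cos²φ₁ = 5.95  ⇒  cos φ₁ = cos 4° / √5.95 = 0.9976/2.439 = 0.4090.
φ₁ = arccos(0.4090) ≈ 65.9°.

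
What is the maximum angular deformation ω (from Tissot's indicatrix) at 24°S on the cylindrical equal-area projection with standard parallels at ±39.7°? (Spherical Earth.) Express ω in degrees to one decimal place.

For cylindrical equal-area with standard parallel φ₀, h = cos φ / cos φ₀ and k = cos φ₀ / cos φ, so h·k = 1.
At 24°: h = 1.187, k = 0.8422; principal scales a = 1.187, b = 0.8422.
sin(ω/2) = (a − b)/(a + b) = 0.3451/2.030 = 0.1701, so ω = 2 arcsin(0.1701) ≈ 19.6°.

19.6°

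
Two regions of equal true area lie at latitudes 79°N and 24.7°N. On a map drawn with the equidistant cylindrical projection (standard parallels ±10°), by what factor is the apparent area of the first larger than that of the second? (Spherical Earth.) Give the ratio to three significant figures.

With standard parallel φ₀ = 10°, the equirectangular projection gives x = Rλ cos φ₀, y = Rφ, so h = 1 and k = cos 10° / cos φ.
Areal scale at 79°: h·k = 1.000 × 5.161 = 5.161.
Areal scale at 24.7°: h·k = 1.000 × 1.084 = 1.084.
Ratio = 5.161/1.084 ≈ 4.76.

4.76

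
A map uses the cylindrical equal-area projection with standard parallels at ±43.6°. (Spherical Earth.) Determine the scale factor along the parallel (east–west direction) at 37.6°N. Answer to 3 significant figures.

A cylindrical equal-area projection with standard parallel φ₀ has meridian scale h = cos φ / cos φ₀ and parallel scale k = cos φ₀ / cos φ (so areas are preserved, h·k = 1).
k = cos 43.6° / cos 37.6° = 0.7242/0.7923 = 0.9140.

0.914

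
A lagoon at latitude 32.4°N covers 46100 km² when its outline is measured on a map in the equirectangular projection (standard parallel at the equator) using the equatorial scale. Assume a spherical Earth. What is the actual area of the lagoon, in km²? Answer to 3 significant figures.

38900 km²

In the plate carrée (x = Rλ, y = Rφ), meridians are true-scale (h = 1) and parallels are stretched by k = sec φ.
Areal scale = h·k = 1 × sec φ; at 32.4°, h = 1.000, k = 1.184, so h·k = 1.184.
True area = apparent / (areal scale) = 46100 / 1.184 ≈ 38900 km².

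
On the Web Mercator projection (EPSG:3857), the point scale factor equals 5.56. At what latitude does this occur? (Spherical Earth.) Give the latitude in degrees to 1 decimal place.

79.6°

Mercator scale is k = sec φ = 1/cos φ.
1/cos φ = 5.56  ⇒  cos φ = 0.1799  ⇒  φ = arccos(0.1799) ≈ 79.6°.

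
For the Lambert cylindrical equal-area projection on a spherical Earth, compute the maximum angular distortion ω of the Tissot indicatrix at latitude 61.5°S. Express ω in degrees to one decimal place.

78.0°

The Lambert cylindrical equal-area projection is the cylindrical equal-area projection with its standard parallel at the equator (φ₀ = 0). A cylindrical equal-area projection with standard parallel φ₀ has meridian scale h = cos φ / cos φ₀ and parallel scale k = cos φ₀ / cos φ (so areas are preserved, h·k = 1).
At 61.5°: h = 0.4772, k = 2.096; principal scales a = 2.096, b = 0.4772.
sin(ω/2) = (a − b)/(a + b) = 1.619/2.573 = 0.6291, so ω = 2 arcsin(0.6291) ≈ 78.0°.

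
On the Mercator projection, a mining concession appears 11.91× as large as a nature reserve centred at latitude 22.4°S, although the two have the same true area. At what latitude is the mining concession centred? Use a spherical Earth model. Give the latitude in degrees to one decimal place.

For equal true areas on Mercator, apparent areas scale as sec²φ, so the ratio is cos²φ₂ / cos²φ₁.
cos²φ₂ / cos²φ₁ = 11.91  ⇒  cos φ₁ = cos 22.4° / √11.91 = 0.9245/3.451 = 0.2679.
φ₁ = arccos(0.2679) ≈ 74.5°.

74.5°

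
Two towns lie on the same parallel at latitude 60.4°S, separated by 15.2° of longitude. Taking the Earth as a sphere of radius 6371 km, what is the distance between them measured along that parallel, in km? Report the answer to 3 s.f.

835 km

Arc length along a parallel = R cos φ · Δλ (with Δλ in radians).
= 6371 × cos 60.4° × (15.2° × π/180) = 6371 × 0.4939 × 0.2653 ≈ 835 km.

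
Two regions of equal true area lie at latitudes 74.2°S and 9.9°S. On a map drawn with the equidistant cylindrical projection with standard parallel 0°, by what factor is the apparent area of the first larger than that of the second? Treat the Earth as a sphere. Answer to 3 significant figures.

For the equirectangular projection with φ₀ = 0 (plate carrée), h = 1 along meridians and k = sec φ along parallels.
Areal scale at 74.2°: h·k = 1.000 × 3.673 = 3.673.
Areal scale at 9.9°: h·k = 1.000 × 1.015 = 1.015.
Ratio = 3.673/1.015 ≈ 3.62.

3.62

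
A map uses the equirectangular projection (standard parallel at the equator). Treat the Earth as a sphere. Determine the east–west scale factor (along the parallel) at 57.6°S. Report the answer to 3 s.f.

1.87

Plate carrée maps x = Rλ, y = Rφ. The meridian scale is h = 1 and the parallel scale is k = 1/cos φ = sec φ.
k = 1/cos 57.6° = 1/0.5358 = 1.866.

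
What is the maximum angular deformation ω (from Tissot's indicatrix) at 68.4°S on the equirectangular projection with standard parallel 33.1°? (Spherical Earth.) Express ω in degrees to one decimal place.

With standard parallel φ₀ = 33.1°, the equirectangular projection gives x = Rλ cos φ₀, y = Rφ, so h = 1 and k = cos 33.1° / cos φ.
At 68.4°: h = 1.000, k = 2.276; principal scales a = 2.276, b = 1.000.
sin(ω/2) = (a − b)/(a + b) = 1.276/3.276 = 0.3894, so ω = 2 arcsin(0.3894) ≈ 45.8°.

45.8°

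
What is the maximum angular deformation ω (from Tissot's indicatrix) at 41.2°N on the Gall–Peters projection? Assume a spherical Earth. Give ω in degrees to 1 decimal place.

The Gall–Peters projection is cylindrical equal-area with φ₀ = 45°. A cylindrical equal-area projection with standard parallel φ₀ has meridian scale h = cos φ / cos φ₀ and parallel scale k = cos φ₀ / cos φ (so areas are preserved, h·k = 1).
At 41.2°: h = 1.064, k = 0.9398; principal scales a = 1.064, b = 0.9398.
sin(ω/2) = (a − b)/(a + b) = 0.1243/2.004 = 0.06203, so ω = 2 arcsin(0.06203) ≈ 7.1°.

7.1°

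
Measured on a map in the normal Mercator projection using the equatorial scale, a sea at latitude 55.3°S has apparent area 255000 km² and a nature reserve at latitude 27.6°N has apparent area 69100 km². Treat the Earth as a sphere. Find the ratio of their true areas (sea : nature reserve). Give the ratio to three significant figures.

Mercator's areal exaggeration is sec²φ; hence true area = (apparent area) · cos²φ.
True area of sea: 255000 × cos²(55.3°) = 255000 × 0.3241 = 82640 km².
True area of nature reserve: 69100 × cos²(27.6°) = 69100 × 0.7854 = 54270 km².
Ratio = 82640 / 54270 ≈ 1.52.

1.52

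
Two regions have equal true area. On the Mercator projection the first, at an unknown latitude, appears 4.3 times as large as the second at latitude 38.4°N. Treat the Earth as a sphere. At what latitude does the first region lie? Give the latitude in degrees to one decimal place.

Mercator areal scale is sec²φ, so apparent-area ratio = sec²φ₁ / sec²φ₂ = cos²φ₂ / cos²φ₁.
cos²φ₂ / cos²φ₁ = 4.3  ⇒  cos φ₁ = cos 38.4° / √4.3 = 0.7837/2.074 = 0.3779.
φ₁ = arccos(0.3779) ≈ 67.8°.

67.8°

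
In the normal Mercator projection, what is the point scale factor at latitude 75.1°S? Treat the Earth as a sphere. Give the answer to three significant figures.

3.89

For Mercator, h = k = sec φ (a conformal cylindrical projection has a single point scale, 1/cos φ).
k = 1/cos 75.1° = 1/0.2571 = 3.889.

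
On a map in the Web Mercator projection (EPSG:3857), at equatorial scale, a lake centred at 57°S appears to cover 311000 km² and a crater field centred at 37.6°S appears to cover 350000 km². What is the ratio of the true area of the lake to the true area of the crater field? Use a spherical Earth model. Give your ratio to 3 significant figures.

0.420

On Mercator the areal scale is sec²φ, so true area = apparent × cos²φ.
True area of lake: 311000 × cos²(57°) = 311000 × 0.2966 = 92250 km².
True area of crater field: 350000 × cos²(37.6°) = 350000 × 0.6277 = 219700 km².
Ratio = 92250 / 219700 ≈ 0.420.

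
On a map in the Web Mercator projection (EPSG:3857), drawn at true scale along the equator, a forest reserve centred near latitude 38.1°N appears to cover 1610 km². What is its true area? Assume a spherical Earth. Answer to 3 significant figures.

997 km²

Mercator is conformal, so the point scale is isotropic: h = k = sec φ = 1/cos φ.
Areal scale = k² = sec²φ = 1/cos²(38.1°) = 1/0.7869² = 1.615.
True area = apparent / (areal scale) = 1610 / 1.615 ≈ 997 km².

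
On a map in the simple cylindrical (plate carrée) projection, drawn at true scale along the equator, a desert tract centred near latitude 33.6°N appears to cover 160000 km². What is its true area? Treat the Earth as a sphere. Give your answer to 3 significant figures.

133000 km²

In the plate carrée (x = Rλ, y = Rφ), meridians are true-scale (h = 1) and parallels are stretched by k = sec φ.
Areal scale = h·k = 1 × sec φ; at 33.6°, h = 1.000, k = 1.201, so h·k = 1.201.
True area = apparent / (areal scale) = 160000 / 1.201 ≈ 133000 km².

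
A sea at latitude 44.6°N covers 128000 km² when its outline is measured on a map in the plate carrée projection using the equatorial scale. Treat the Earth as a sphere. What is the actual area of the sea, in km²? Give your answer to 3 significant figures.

91100 km²

In the plate carrée (x = Rλ, y = Rφ), meridians are true-scale (h = 1) and parallels are stretched by k = sec φ.
Areal scale = h·k = 1 × sec φ; at 44.6°, h = 1.000, k = 1.404, so h·k = 1.404.
True area = apparent / (areal scale) = 128000 / 1.404 ≈ 91100 km².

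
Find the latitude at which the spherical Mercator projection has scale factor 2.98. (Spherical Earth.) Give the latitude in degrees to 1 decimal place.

70.4°

Mercator scale is k = sec φ = 1/cos φ.
1/cos φ = 2.98  ⇒  cos φ = 0.3356  ⇒  φ = arccos(0.3356) ≈ 70.4°.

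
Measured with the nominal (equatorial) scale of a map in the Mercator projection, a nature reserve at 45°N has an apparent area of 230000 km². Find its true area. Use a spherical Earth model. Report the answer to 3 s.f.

For Mercator, h = k = sec φ (a conformal cylindrical projection has a single point scale, 1/cos φ).
Areal scale = k² = sec²φ = 1/cos²(45°) = 1/0.7071² = 2.000.
True area = apparent / (areal scale) = 230000 / 2.000 ≈ 115000 km².

115000 km²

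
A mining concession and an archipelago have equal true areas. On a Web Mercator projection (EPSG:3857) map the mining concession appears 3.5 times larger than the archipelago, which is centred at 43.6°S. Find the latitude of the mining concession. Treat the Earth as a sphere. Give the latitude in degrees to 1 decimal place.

On Mercator, (apparent₁)/(apparent₂) = sec²φ₁ / sec²φ₂ when true areas are equal.
cos²φ₂ / cos²φ₁ = 3.5  ⇒  cos φ₁ = cos 43.6° / √3.5 = 0.7242/1.871 = 0.3871.
φ₁ = arccos(0.3871) ≈ 67.2°.

67.2°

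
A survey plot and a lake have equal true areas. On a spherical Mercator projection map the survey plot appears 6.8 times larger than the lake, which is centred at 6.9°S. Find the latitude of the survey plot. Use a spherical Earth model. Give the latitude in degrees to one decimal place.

67.6°

Mercator areal scale is sec²φ, so apparent-area ratio = sec²φ₁ / sec²φ₂ = cos²φ₂ / cos²φ₁.
cos²φ₂ / cos²φ₁ = 6.8  ⇒  cos φ₁ = cos 6.9° / √6.8 = 0.9928/2.608 = 0.3807.
φ₁ = arccos(0.3807) ≈ 67.6°.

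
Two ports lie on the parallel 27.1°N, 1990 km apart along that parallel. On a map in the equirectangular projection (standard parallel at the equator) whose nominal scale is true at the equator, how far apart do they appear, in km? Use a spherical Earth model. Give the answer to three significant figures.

In the plate carrée (x = Rλ, y = Rφ), meridians are true-scale (h = 1) and parallels are stretched by k = sec φ.
Along the parallel, k = sec 27.1° = 1/0.8902 = 1.123.
Map distance = 1990 × 1.123 ≈ 2240 km.

2240 km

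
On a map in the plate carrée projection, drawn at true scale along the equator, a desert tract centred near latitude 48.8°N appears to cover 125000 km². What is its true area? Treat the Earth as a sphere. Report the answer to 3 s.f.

82300 km²

In the plate carrée (x = Rλ, y = Rφ), meridians are true-scale (h = 1) and parallels are stretched by k = sec φ.
Areal scale = h·k = 1 × sec φ; at 48.8°, h = 1.000, k = 1.518, so h·k = 1.518.
True area = apparent / (areal scale) = 125000 / 1.518 ≈ 82300 km².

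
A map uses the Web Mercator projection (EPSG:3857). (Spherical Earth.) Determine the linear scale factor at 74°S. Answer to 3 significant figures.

Mercator is conformal, so the point scale is isotropic: h = k = sec φ = 1/cos φ.
k = 1/cos 74° = 1/0.2756 = 3.628.

3.63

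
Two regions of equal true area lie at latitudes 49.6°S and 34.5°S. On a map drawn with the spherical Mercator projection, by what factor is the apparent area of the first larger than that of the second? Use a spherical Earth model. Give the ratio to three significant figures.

1.62

On Mercator, area is exaggerated by sec²φ = 1/cos²φ.
At 49.6°: sec²(49.6°) = 1/0.6481² = 2.381.
At 34.5°: sec²(34.5°) = 1/0.8241² = 1.472.
Ratio = 2.381/1.472 = cos²(34.5°)/cos²(49.6°) ≈ 1.62.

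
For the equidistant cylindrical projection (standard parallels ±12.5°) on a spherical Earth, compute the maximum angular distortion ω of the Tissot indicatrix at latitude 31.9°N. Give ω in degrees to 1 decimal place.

The equidistant cylindrical projection with φ₀ = 12.5° has h = 1 (meridians true) and k = cos φ₀ / cos φ along parallels.
At 31.9°: h = 1.000, k = 1.150; principal scales a = 1.150, b = 1.000.
sin(ω/2) = (a − b)/(a + b) = 0.1500/2.150 = 0.06976, so ω = 2 arcsin(0.06976) ≈ 8.0°.

8.0°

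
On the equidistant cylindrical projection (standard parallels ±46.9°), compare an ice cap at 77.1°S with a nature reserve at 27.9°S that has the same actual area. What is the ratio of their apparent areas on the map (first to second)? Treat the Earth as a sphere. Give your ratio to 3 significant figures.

The equidistant cylindrical projection with φ₀ = 46.9° has h = 1 (meridians true) and k = cos φ₀ / cos φ along parallels.
Areal scale at 77.1°: h·k = 1.000 × 3.061 = 3.061.
Areal scale at 27.9°: h·k = 1.000 × 0.7731 = 0.7731.
Ratio = 3.061/0.7731 ≈ 3.96.

3.96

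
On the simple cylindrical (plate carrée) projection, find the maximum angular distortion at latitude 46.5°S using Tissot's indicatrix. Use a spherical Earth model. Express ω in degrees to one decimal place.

21.3°

Plate carrée maps x = Rλ, y = Rφ. The meridian scale is h = 1 and the parallel scale is k = 1/cos φ = sec φ.
At 46.5°: h = 1.000, k = 1.453; principal scales a = 1.453, b = 1.000.
sin(ω/2) = (a − b)/(a + b) = 0.4527/2.453 = 0.1846, so ω = 2 arcsin(0.1846) ≈ 21.3°.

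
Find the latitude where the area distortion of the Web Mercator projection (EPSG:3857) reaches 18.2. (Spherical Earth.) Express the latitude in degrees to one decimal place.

76.4°

Mercator areal scale is sec²φ.
sec²φ = 18.2  ⇒  cos²φ = 0.05495  ⇒  cos φ = 0.2344.
φ = arccos(0.2344) ≈ 76.4°.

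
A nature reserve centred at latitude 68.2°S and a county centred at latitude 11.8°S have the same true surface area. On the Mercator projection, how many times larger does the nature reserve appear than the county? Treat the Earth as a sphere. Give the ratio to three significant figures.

Mercator areal scale is sec²φ.
At 68.2°: sec²(68.2°) = 1/0.3714² = 7.251.
At 11.8°: sec²(11.8°) = 1/0.9789² = 1.044.
Ratio = 7.251/1.044 = cos²(11.8°)/cos²(68.2°) ≈ 6.95.

6.95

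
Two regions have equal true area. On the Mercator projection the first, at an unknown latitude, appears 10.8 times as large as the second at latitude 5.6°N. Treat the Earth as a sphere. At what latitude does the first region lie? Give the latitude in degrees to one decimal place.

72.4°

On Mercator, (apparent₁)/(apparent₂) = sec²φ₁ / sec²φ₂ when true areas are equal.
cos²φ₂ / cos²φ₁ = 10.8  ⇒  cos φ₁ = cos 5.6° / √10.8 = 0.9952/3.286 = 0.3028.
φ₁ = arccos(0.3028) ≈ 72.4°.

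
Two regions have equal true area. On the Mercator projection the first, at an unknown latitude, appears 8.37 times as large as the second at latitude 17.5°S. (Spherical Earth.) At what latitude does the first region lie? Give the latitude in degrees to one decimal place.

On Mercator, (apparent₁)/(apparent₂) = sec²φ₁ / sec²φ₂ when true areas are equal.
cos²φ₂ / cos²φ₁ = 8.37  ⇒  cos φ₁ = cos 17.5° / √8.37 = 0.9537/2.893 = 0.3297.
φ₁ = arccos(0.3297) ≈ 70.8°.

70.8°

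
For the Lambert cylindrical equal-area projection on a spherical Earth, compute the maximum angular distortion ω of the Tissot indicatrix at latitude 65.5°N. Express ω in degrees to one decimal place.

89.9°

The Lambert cylindrical equal-area projection is the cylindrical equal-area projection with its standard parallel at the equator (φ₀ = 0). For cylindrical equal-area with standard parallel φ₀, h = cos φ / cos φ₀ and k = cos φ₀ / cos φ, so h·k = 1.
At 65.5°: h = 0.4147, k = 2.411; principal scales a = 2.411, b = 0.4147.
sin(ω/2) = (a − b)/(a + b) = 1.997/2.826 = 0.7065, so ω = 2 arcsin(0.7065) ≈ 89.9°.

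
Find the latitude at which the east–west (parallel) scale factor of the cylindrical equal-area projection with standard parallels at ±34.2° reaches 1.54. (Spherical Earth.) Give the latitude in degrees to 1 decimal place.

For cylindrical equal-area with standard parallel φ₀, h = cos φ / cos φ₀ and k = cos φ₀ / cos φ, so h·k = 1.
k = cos φ₀ / cos φ = 1.54  ⇒  cos φ = cos 34.2° / 1.54 = 0.5371.
φ = arccos(0.5371) ≈ 57.5°.

57.5°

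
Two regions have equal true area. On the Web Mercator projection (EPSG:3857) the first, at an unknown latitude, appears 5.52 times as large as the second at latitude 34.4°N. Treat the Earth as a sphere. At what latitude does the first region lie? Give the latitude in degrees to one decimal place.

69.4°

On Mercator, (apparent₁)/(apparent₂) = sec²φ₁ / sec²φ₂ when true areas are equal.
cos²φ₂ / cos²φ₁ = 5.52  ⇒  cos φ₁ = cos 34.4° / √5.52 = 0.8251/2.349 = 0.3512.
φ₁ = arccos(0.3512) ≈ 69.4°.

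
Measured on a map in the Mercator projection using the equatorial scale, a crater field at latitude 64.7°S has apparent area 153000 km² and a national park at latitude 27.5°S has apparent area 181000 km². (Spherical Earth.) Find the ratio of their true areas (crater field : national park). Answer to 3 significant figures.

0.196

On Mercator the areal scale is sec²φ, so true area = apparent × cos²φ.
True area of crater field: 153000 × cos²(64.7°) = 153000 × 0.1826 = 27940 km².
True area of national park: 181000 × cos²(27.5°) = 181000 × 0.7868 = 142400 km².
Ratio = 27940 / 142400 ≈ 0.196.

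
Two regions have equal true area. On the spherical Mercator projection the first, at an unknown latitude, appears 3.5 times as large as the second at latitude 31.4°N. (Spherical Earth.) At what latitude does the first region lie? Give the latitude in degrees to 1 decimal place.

62.9°

For equal true areas on Mercator, apparent areas scale as sec²φ, so the ratio is cos²φ₂ / cos²φ₁.
cos²φ₂ / cos²φ₁ = 3.5  ⇒  cos φ₁ = cos 31.4° / √3.5 = 0.8536/1.871 = 0.4562.
φ₁ = arccos(0.4562) ≈ 62.9°.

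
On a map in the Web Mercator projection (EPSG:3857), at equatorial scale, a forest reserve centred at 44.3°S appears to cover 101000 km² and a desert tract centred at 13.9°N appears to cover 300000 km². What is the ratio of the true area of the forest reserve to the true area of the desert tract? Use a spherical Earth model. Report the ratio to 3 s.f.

On Mercator the areal scale is sec²φ, so true area = apparent × cos²φ.
True area of forest reserve: 101000 × cos²(44.3°) = 101000 × 0.5122 = 51730 km².
True area of desert tract: 300000 × cos²(13.9°) = 300000 × 0.9423 = 282700 km².
Ratio = 51730 / 282700 ≈ 0.183.

0.183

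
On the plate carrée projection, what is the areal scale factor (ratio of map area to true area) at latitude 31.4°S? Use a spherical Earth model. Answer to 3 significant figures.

Plate carrée maps x = Rλ, y = Rφ. The meridian scale is h = 1 and the parallel scale is k = 1/cos φ = sec φ.
Areal scale = h·k = 1 × sec φ; at 31.4°, h = 1.000, k = 1.172, so h·k = 1.172.

1.17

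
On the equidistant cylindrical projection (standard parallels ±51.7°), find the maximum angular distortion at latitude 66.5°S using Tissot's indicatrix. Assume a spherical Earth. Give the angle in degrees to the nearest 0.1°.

With standard parallel φ₀ = 51.7°, the equirectangular projection gives x = Rλ cos φ₀, y = Rφ, so h = 1 and k = cos 51.7° / cos φ.
At 66.5°: h = 1.000, k = 1.554; principal scales a = 1.554, b = 1.000.
sin(ω/2) = (a − b)/(a + b) = 0.5543/2.554 = 0.2170, so ω = 2 arcsin(0.2170) ≈ 25.1°.

25.1°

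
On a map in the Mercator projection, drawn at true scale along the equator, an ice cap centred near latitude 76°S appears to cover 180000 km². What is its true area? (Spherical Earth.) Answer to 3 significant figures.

10500 km²

Mercator is conformal, so the point scale is isotropic: h = k = sec φ = 1/cos φ.
Areal scale = k² = sec²φ = 1/cos²(76°) = 1/0.2419² = 17.09.
True area = apparent / (areal scale) = 180000 / 17.09 ≈ 10500 km².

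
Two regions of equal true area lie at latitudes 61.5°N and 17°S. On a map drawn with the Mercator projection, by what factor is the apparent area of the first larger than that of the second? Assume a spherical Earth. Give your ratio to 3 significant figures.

On Mercator, area is exaggerated by sec²φ = 1/cos²φ.
At 61.5°: sec²(61.5°) = 1/0.4772² = 4.392.
At 17°: sec²(17°) = 1/0.9563² = 1.093.
Ratio = 4.392/1.093 = cos²(17°)/cos²(61.5°) ≈ 4.02.

4.02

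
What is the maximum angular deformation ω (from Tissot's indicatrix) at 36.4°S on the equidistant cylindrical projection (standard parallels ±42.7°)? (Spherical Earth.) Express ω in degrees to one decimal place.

The equidistant cylindrical projection with φ₀ = 42.7° has h = 1 (meridians true) and k = cos φ₀ / cos φ along parallels.
At 36.4°: h = 1.000, k = 0.9131; principal scales a = 1.000, b = 0.9131.
sin(ω/2) = (a − b)/(a + b) = 0.08694/1.913 = 0.04545, so ω = 2 arcsin(0.04545) ≈ 5.2°.

5.2°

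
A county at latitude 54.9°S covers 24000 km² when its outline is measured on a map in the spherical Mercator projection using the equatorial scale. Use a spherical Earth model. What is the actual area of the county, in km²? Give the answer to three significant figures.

7940 km²

Mercator is conformal, so the point scale is isotropic: h = k = sec φ = 1/cos φ.
Areal scale = k² = sec²φ = 1/cos²(54.9°) = 1/0.5750² = 3.025.
True area = apparent / (areal scale) = 24000 / 3.025 ≈ 7940 km².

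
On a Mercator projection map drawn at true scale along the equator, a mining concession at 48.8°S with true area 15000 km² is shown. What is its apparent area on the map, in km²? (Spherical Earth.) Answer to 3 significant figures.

The Mercator projection is conformal; its linear scale factor is the same in every direction and equals sec φ = 1/cos φ.
Areal scale = k² = sec²φ = 1/cos²(48.8°) = 1/0.6587² = 2.305.
Apparent area = 15000 × 2.305 ≈ 34600 km².

34600 km²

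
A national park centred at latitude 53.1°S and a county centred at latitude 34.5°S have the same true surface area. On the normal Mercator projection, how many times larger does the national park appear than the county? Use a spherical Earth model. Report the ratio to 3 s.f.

1.88

Mercator is conformal with k = sec φ, so areal scale = k² = sec²φ.
At 53.1°: sec²(53.1°) = 1/0.6004² = 2.774.
At 34.5°: sec²(34.5°) = 1/0.8241² = 1.472.
Ratio = 2.774/1.472 = cos²(34.5°)/cos²(53.1°) ≈ 1.88.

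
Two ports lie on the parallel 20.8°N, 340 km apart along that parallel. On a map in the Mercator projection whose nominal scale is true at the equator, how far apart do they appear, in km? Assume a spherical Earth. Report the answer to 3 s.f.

364 km

The Mercator projection is conformal; its linear scale factor is the same in every direction and equals sec φ = 1/cos φ.
Along the parallel, k = sec 20.8° = 1/0.9348 = 1.070.
Map distance = 340 × 1.070 ≈ 364 km.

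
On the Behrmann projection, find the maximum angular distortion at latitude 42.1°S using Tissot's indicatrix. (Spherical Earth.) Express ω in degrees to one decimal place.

The Behrmann projection is cylindrical equal-area with φ₀ = 30°. A cylindrical equal-area projection with standard parallel φ₀ has meridian scale h = cos φ / cos φ₀ and parallel scale k = cos φ₀ / cos φ (so areas are preserved, h·k = 1).
At 42.1°: h = 0.8568, k = 1.167; principal scales a = 1.167, b = 0.8568.
sin(ω/2) = (a − b)/(a + b) = 0.3104/2.024 = 0.1534, so ω = 2 arcsin(0.1534) ≈ 17.6°.

17.6°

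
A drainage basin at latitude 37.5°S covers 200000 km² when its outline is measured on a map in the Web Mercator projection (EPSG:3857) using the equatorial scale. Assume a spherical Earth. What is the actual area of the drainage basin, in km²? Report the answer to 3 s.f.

126000 km²

The Mercator projection is conformal; its linear scale factor is the same in every direction and equals sec φ = 1/cos φ.
Areal scale = k² = sec²φ = 1/cos²(37.5°) = 1/0.7934² = 1.589.
True area = apparent / (areal scale) = 200000 / 1.589 ≈ 126000 km².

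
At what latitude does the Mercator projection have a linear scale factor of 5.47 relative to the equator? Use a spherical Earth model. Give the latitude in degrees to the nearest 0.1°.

79.5°

Mercator scale is k = sec φ = 1/cos φ.
1/cos φ = 5.47  ⇒  cos φ = 0.1828  ⇒  φ = arccos(0.1828) ≈ 79.5°.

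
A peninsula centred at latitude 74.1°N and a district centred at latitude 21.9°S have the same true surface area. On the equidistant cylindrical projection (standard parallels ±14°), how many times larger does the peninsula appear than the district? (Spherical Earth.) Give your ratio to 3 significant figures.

The equidistant cylindrical projection with φ₀ = 14° has h = 1 (meridians true) and k = cos φ₀ / cos φ along parallels.
Areal scale at 74.1°: h·k = 1.000 × 3.542 = 3.542.
Areal scale at 21.9°: h·k = 1.000 × 1.046 = 1.046.
Ratio = 3.542/1.046 ≈ 3.39.

3.39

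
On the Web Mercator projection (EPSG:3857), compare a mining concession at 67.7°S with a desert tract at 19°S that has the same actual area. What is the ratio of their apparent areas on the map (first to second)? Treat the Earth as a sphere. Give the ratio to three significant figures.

Mercator is conformal with k = sec φ, so areal scale = k² = sec²φ.
At 67.7°: sec²(67.7°) = 1/0.3795² = 6.945.
At 19°: sec²(19°) = 1/0.9455² = 1.119.
Ratio = 6.945/1.119 = cos²(19°)/cos²(67.7°) ≈ 6.21.

6.21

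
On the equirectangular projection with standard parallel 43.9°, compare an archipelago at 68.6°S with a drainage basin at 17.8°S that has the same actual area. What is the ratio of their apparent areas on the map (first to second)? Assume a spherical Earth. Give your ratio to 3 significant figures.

With standard parallel φ₀ = 43.9°, the equirectangular projection gives x = Rλ cos φ₀, y = Rφ, so h = 1 and k = cos 43.9° / cos φ.
Areal scale at 68.6°: h·k = 1.000 × 1.975 = 1.975.
Areal scale at 17.8°: h·k = 1.000 × 0.7568 = 0.7568.
Ratio = 1.975/0.7568 ≈ 2.61.

2.61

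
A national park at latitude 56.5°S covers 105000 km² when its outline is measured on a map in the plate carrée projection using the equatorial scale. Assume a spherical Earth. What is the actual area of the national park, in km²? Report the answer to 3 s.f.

58000 km²

In the plate carrée (x = Rλ, y = Rφ), meridians are true-scale (h = 1) and parallels are stretched by k = sec φ.
Areal scale = h·k = 1 × sec φ; at 56.5°, h = 1.000, k = 1.812, so h·k = 1.812.
True area = apparent / (areal scale) = 105000 / 1.812 ≈ 58000 km².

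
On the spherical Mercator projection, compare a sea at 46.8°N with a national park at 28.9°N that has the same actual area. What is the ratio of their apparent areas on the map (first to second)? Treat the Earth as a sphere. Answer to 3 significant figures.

1.64

On Mercator, area is exaggerated by sec²φ = 1/cos²φ.
At 46.8°: sec²(46.8°) = 1/0.6845² = 2.134.
At 28.9°: sec²(28.9°) = 1/0.8755² = 1.305.
Ratio = 2.134/1.305 = cos²(28.9°)/cos²(46.8°) ≈ 1.64.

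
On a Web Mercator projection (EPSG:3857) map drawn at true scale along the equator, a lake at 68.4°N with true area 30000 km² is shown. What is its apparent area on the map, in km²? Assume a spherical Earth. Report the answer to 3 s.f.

221000 km²

The Mercator projection is conformal; its linear scale factor is the same in every direction and equals sec φ = 1/cos φ.
Areal scale = k² = sec²φ = 1/cos²(68.4°) = 1/0.3681² = 7.379.
Apparent area = 30000 × 7.379 ≈ 221000 km².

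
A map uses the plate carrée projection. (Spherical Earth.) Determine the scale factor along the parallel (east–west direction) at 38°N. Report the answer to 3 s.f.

Plate carrée maps x = Rλ, y = Rφ. The meridian scale is h = 1 and the parallel scale is k = 1/cos φ = sec φ.
k = 1/cos 38° = 1/0.7880 = 1.269.

1.27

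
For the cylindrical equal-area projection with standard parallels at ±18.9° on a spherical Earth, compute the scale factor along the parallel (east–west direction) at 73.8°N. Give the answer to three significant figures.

3.39

A cylindrical equal-area projection with standard parallel φ₀ has meridian scale h = cos φ / cos φ₀ and parallel scale k = cos φ₀ / cos φ (so areas are preserved, h·k = 1).
k = cos 18.9° / cos 73.8° = 0.9461/0.2790 = 3.391.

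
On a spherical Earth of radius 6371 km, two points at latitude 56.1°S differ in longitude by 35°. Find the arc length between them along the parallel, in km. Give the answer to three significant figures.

Arc length along a parallel = R cos φ · Δλ (with Δλ in radians).
= 6371 × cos 56.1° × (35° × π/180) = 6371 × 0.5577 × 0.6109 ≈ 2170 km.

2170 km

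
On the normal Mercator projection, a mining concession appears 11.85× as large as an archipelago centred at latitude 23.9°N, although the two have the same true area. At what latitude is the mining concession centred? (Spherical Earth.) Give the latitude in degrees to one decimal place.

74.6°

Mercator areal scale is sec²φ, so apparent-area ratio = sec²φ₁ / sec²φ₂ = cos²φ₂ / cos²φ₁.
cos²φ₂ / cos²φ₁ = 11.85  ⇒  cos φ₁ = cos 23.9° / √11.85 = 0.9143/3.442 = 0.2656.
φ₁ = arccos(0.2656) ≈ 74.6°.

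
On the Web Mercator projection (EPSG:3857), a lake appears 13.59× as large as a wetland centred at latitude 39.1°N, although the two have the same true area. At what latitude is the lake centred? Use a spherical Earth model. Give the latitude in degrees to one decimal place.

Mercator areal scale is sec²φ, so apparent-area ratio = sec²φ₁ / sec²φ₂ = cos²φ₂ / cos²φ₁.
cos²φ₂ / cos²φ₁ = 13.59  ⇒  cos φ₁ = cos 39.1° / √13.59 = 0.7760/3.686 = 0.2105.
φ₁ = arccos(0.2105) ≈ 77.8°.

77.8°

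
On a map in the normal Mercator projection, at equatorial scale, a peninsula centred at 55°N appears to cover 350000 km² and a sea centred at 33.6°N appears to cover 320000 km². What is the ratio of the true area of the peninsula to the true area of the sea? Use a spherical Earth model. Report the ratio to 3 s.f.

Since Mercator area scale is 1/cos²φ, the true area equals the apparent area multiplied by cos²φ.
True area of peninsula: 350000 × cos²(55°) = 350000 × 0.3290 = 115100 km².
True area of sea: 320000 × cos²(33.6°) = 320000 × 0.6938 = 222000 km².
Ratio = 115100 / 222000 ≈ 0.519.

0.519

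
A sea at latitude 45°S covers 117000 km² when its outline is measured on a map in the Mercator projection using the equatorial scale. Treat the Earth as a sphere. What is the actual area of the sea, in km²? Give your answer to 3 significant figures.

58500 km²

Mercator is conformal, so the point scale is isotropic: h = k = sec φ = 1/cos φ.
Areal scale = k² = sec²φ = 1/cos²(45°) = 1/0.7071² = 2.000.
True area = apparent / (areal scale) = 117000 / 2.000 ≈ 58500 km².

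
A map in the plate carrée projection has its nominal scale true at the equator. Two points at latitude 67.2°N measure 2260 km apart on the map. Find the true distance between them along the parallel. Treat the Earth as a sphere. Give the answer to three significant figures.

876 km

For the equirectangular projection with φ₀ = 0 (plate carrée), h = 1 along meridians and k = sec φ along parallels.
Along the parallel at 67.2°, map distances are exaggerated by k = sec 67.2° = 2.581.
True distance = 2260 / 2.581 = 2260 × cos 67.2° ≈ 876 km.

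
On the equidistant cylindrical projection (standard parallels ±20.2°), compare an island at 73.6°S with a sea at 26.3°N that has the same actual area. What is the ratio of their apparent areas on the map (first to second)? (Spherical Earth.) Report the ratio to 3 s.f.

3.18

With standard parallel φ₀ = 20.2°, the equirectangular projection gives x = Rλ cos φ₀, y = Rφ, so h = 1 and k = cos 20.2° / cos φ.
Areal scale at 73.6°: h·k = 1.000 × 3.324 = 3.324.
Areal scale at 26.3°: h·k = 1.000 × 1.047 = 1.047.
Ratio = 3.324/1.047 ≈ 3.18.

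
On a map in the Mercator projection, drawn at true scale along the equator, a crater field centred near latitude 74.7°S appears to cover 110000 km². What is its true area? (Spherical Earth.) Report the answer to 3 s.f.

Mercator is conformal, so the point scale is isotropic: h = k = sec φ = 1/cos φ.
Areal scale = k² = sec²φ = 1/cos²(74.7°) = 1/0.2639² = 14.36.
True area = apparent / (areal scale) = 110000 / 14.36 ≈ 7660 km².

7660 km²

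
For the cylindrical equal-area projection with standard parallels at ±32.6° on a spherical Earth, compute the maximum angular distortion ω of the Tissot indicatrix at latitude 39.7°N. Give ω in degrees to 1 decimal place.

10.4°

For cylindrical equal-area with standard parallel φ₀, h = cos φ / cos φ₀ and k = cos φ₀ / cos φ, so h·k = 1.
At 39.7°: h = 0.9133, k = 1.095; principal scales a = 1.095, b = 0.9133.
sin(ω/2) = (a − b)/(a + b) = 0.1817/2.008 = 0.09046, so ω = 2 arcsin(0.09046) ≈ 10.4°.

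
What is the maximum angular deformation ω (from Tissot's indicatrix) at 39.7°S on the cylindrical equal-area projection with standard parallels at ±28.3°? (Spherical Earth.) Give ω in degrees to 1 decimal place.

A cylindrical equal-area projection with standard parallel φ₀ has meridian scale h = cos φ / cos φ₀ and parallel scale k = cos φ₀ / cos φ (so areas are preserved, h·k = 1).
At 39.7°: h = 0.8738, k = 1.144; principal scales a = 1.144, b = 0.8738.
sin(ω/2) = (a − b)/(a + b) = 0.2705/2.018 = 0.1340, so ω = 2 arcsin(0.1340) ≈ 15.4°.

15.4°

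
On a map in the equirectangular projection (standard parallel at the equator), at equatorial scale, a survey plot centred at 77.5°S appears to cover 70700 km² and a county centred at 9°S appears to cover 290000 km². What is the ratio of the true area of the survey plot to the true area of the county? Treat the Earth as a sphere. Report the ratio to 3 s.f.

0.0534

Plate carrée has h = 1 and k = sec φ, giving areal scale sec φ; true area = (apparent area) · cos φ.
True area of survey plot: 70700 × cos(77.5°) = 70700 × 0.2164 = 15300 km².
True area of county: 290000 × cos(9°) = 290000 × 0.9877 = 286400 km².
Ratio = 15300 / 286400 ≈ 0.0534.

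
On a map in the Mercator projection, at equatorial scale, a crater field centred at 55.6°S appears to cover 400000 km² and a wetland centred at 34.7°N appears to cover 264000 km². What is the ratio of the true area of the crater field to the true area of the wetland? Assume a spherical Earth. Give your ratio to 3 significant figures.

Mercator's areal exaggeration is sec²φ; hence true area = (apparent area) · cos²φ.
True area of crater field: 400000 × cos²(55.6°) = 400000 × 0.3192 = 127700 km².
True area of wetland: 264000 × cos²(34.7°) = 264000 × 0.6759 = 178400 km².
Ratio = 127700 / 178400 ≈ 0.715.

0.715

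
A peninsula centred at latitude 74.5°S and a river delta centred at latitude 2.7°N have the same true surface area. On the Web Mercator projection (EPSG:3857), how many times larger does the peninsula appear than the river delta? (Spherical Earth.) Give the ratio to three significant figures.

On Mercator, area is exaggerated by sec²φ = 1/cos²φ.
At 74.5°: sec²(74.5°) = 1/0.2672² = 14.00.
At 2.7°: sec²(2.7°) = 1/0.9989² = 1.002.
Ratio = 14.00/1.002 = cos²(2.7°)/cos²(74.5°) ≈ 14.0.

14.0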